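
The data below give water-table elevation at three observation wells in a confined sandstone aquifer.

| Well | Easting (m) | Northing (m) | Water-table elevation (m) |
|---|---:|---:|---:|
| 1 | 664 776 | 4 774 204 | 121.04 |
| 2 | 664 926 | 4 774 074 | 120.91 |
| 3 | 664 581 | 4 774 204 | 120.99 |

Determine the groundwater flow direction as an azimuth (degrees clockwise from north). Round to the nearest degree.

191°

Taking 1 as reference: 2−1 = (150, -130, -0.13); 3−1 = (-195, 0, -0.05).
Determinant of the coordinate differences = 150·0 − (-195)·(-130) = -25350.
∂h/∂x = [(-0.13)·0 − (-0.05)·(-130)] / -25350 = +0.0002564
∂h/∂y = [150·(-0.05) − (-195)·(-0.13)] / -25350 = +0.001296
Flow direction (−∇h) has components (-0.0002564 E, -0.001296 N).
Azimuth = atan2(E, N) = atan2(-0.0002564, -0.001296) = 191.2° ≈ 191°.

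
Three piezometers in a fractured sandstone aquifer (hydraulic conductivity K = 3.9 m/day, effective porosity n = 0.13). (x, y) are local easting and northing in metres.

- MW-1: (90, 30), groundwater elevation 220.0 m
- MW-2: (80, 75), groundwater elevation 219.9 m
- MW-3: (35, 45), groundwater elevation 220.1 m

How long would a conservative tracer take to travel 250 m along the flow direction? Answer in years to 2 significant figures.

Taking MW-1 as reference: MW-2−MW-1 = (-10, 45, -0.1); MW-3−MW-1 = (-55, 15, +0.1).
Solve a·Δx + b·Δy = Δh: det = (-10)·15 − (-55)·45 = 2325.
∂h/∂x = [(-0.1)·15 − (+0.1)·45] / 2325 = -0.002581
∂h/∂y = [(-10)·(+0.1) − (-55)·(-0.1)] / 2325 = -0.002796
|∇h| = √(-0.002581² + -0.002796²) = 0.003805
Seepage velocity v = K·i/n = 3.9 × 0.003805 / 0.13 = 0.1141 m/day.
t = 250 / 0.1141 = 2191 days = 6 years.

6.0 years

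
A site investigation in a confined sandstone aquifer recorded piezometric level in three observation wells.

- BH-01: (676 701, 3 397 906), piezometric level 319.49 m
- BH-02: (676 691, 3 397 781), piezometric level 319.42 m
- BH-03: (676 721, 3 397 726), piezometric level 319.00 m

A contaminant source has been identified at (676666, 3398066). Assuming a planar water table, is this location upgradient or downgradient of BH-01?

With h = a·x + b·y + c and BH-01 as origin, the differences give:
  (-10)·a + (-125)·b = -0.07
  20·a + (-180)·b = -0.49
Eliminate b (×(-180) and ×(-125), subtract): 4300·a = -48.650 → a = ∂h/∂x = -0.01131
Back-substitute: b = ∂h/∂y = +0.001465.
Head at (676666, 3398066) = 319.49 + (-0.01131)·(-35) + (+0.001465)·(160) = 320.12 m.
That is higher than the 319.49 m at BH-01, so the point is upgradient.

upgradient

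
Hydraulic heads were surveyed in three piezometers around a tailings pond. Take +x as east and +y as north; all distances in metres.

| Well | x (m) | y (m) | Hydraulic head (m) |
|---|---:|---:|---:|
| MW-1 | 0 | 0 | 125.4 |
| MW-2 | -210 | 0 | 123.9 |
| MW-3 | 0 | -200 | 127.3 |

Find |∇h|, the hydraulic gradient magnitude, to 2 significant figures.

∂h/∂x = (123.9 − 125.4) / (-210 − 0) = +0.007143
∂h/∂y = (127.3 − 125.4) / (-200 − 0) = -0.009500
|∇h| = √(0.007143² + -0.009500²) = 0.01189

0.012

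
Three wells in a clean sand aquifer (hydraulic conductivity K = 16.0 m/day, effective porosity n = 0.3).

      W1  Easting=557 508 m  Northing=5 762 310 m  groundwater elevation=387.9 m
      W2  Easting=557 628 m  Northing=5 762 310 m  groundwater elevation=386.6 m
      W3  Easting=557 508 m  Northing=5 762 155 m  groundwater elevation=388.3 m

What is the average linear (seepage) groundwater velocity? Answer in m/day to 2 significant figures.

0.59 m/day

∂h/∂x = (386.6 − 387.9) / (557628 − 557508) = -0.01083
∂h/∂y = (388.3 − 387.9) / (5762155 − 5762310) = -0.002581
|∇h| = √(-0.01083² + -0.002581²) = 0.01113
Seepage velocity v = K·i/n = 16.0 × 0.01113 / 0.3 = 0.5936 m/day.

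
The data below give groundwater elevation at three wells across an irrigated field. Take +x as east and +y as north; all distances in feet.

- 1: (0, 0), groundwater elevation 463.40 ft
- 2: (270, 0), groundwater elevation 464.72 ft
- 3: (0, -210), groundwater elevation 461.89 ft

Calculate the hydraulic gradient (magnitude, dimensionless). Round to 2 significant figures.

∂h/∂x = (464.72 − 463.40) / (270 − 0) = +0.004889
∂h/∂y = (461.89 − 463.40) / (-210 − 0) = +0.007190
|∇h| = √(0.004889² + 0.007190²) = 0.008695

0.0087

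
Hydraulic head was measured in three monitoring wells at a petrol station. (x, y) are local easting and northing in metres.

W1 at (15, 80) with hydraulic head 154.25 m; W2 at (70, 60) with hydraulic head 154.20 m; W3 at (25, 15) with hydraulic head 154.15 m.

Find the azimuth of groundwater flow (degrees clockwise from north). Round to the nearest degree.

With h = a·x + b·y + c and W1 as origin, the differences give:
  55·a + (-20)·b = -0.05
  10·a + (-65)·b = -0.10
Eliminate b (×(-65) and ×(-20), subtract): -3375·a = 1.250 → a = ∂h/∂x = -0.0003704
Back-substitute: b = ∂h/∂y = +0.001481.
Flow direction (−∇h) has components (+0.0003704 E, -0.001481 N).
Azimuth = atan2(E, N) = atan2(+0.0003704, -0.001481) = 166.0° ≈ 166°.

166°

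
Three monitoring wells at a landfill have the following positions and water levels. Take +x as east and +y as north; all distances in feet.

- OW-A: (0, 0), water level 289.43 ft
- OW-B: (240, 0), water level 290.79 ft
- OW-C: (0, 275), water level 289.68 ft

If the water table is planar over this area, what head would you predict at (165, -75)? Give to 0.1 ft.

290.3 ft

∂h/∂x = (290.79 − 289.43) / (240 − 0) = +0.005667
∂h/∂y = (289.68 − 289.43) / (275 − 0) = +0.0009091
h(165, -75) = 289.43 + (+0.005667)·(165) + (+0.0009091)·(-75) = 289.43 +0.935 -0.068 = 290.297 ft.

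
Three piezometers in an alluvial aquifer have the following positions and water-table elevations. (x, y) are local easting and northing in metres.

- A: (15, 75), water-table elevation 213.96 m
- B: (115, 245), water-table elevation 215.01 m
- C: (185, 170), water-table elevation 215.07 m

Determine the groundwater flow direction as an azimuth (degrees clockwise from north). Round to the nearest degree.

233°

Taking A as reference: B−A = (100, 170, +1.05); C−A = (170, 95, +1.11).
Determinant of the coordinate differences = 100·95 − 170·170 = -19400.
∂h/∂x = [(+1.05)·95 − (+1.11)·170] / -19400 = +0.004585
∂h/∂y = [100·(+1.11) − 170·(+1.05)] / -19400 = +0.003479
Flow direction (−∇h) has components (-0.004585 E, -0.003479 N).
Azimuth = atan2(E, N) = atan2(-0.004585, -0.003479) = 232.8° ≈ 233°.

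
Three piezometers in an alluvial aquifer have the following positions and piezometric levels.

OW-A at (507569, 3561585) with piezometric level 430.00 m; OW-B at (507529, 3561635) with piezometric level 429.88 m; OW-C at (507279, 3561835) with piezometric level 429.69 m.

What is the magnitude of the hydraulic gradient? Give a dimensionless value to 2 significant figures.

With h = a·x + b·y + c and OW-A as origin, the differences give:
  (-40)·a + 50·b = -0.12
  (-290)·a + 250·b = -0.31
Eliminate b (×250 and ×50, subtract): 4500·a = -14.500 → a = ∂h/∂x = -0.003222
Back-substitute: b = ∂h/∂y = -0.004978.
|∇h| = √(-0.003222² + -0.004978²) = 0.00593

0.0059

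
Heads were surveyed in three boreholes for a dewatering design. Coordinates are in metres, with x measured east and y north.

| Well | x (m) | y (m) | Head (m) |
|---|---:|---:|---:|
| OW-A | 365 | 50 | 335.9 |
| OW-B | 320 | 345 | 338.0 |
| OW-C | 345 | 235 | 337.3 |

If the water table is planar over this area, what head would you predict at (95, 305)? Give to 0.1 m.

Differences from OW-A: to OW-B (Δx, Δy, Δh) = (-45, 295, +2.1); to OW-C = (-20, 185, +1.4).
Solve a·Δx + b·Δy = Δh: det = (-45)·185 − (-20)·295 = -2425.
∂h/∂x = [(+2.1)·185 − (+1.4)·295] / -2425 = +0.01010
∂h/∂y = [(-45)·(+1.4) − (-20)·(+2.1)] / -2425 = +0.008660
h(95, 305) = 335.9 + (+0.01010)·(-270) + (+0.008660)·(255) = 335.9 -2.728 +2.208 = 335.380 m.

335.4 m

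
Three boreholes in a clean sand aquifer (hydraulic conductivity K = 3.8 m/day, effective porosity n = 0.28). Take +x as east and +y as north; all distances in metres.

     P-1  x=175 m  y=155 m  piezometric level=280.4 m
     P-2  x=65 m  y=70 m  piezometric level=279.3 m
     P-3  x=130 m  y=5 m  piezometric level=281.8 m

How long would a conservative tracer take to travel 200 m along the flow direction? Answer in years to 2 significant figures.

Taking P-1 as reference: P-2−P-1 = (-110, -85, -1.1); P-3−P-1 = (-45, -150, +1.4).
Determinant of the coordinate differences = (-110)·(-150) − (-45)·(-85) = 12675.
∂h/∂x = [(-1.1)·(-150) − (+1.4)·(-85)] / 12675 = +0.02241
∂h/∂y = [(-110)·(+1.4) − (-45)·(-1.1)] / 12675 = -0.01606
|∇h| = √(0.02241² + -0.01606²) = 0.02757
Seepage velocity v = K·i/n = 3.8 × 0.02757 / 0.28 = 0.3742 m/day.
t = 200 / 0.3742 = 534.5 days = 1.46 years.

1.5 years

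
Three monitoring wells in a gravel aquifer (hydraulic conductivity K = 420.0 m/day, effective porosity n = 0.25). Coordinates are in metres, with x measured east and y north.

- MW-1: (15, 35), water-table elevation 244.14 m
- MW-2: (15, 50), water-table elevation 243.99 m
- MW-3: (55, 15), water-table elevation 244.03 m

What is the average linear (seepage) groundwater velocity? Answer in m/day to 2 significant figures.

21 m/day

Taking MW-1 as reference: MW-2−MW-1 = (0, 15, -0.15); MW-3−MW-1 = (40, -20, -0.11).
Solve a·Δx + b·Δy = Δh: det = 0·(-20) − 40·15 = -600.
∂h/∂x = [(-0.15)·(-20) − (-0.11)·15] / -600 = -0.007750
∂h/∂y = [0·(-0.11) − 40·(-0.15)] / -600 = -0.010000
|∇h| = √(-0.007750² + -0.010000²) = 0.01265
Seepage velocity v = K·i/n = 420.0 × 0.01265 / 0.25 = 21.25 m/day.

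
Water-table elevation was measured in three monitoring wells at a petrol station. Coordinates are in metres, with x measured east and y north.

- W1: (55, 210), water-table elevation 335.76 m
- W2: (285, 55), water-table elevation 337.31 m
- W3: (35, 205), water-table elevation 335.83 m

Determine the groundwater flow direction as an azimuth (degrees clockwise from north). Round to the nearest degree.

Differences from W1: to W2 (Δx, Δy, Δh) = (230, -155, +1.55); to W3 = (-20, -5, +0.07).
Solve a·Δx + b·Δy = Δh: det = 230·(-5) − (-20)·(-155) = -4250.
∂h/∂x = [(+1.55)·(-5) − (+0.07)·(-155)] / -4250 = -0.0007294
∂h/∂y = [230·(+0.07) − (-20)·(+1.55)] / -4250 = -0.01108
Flow direction (−∇h) has components (+0.0007294 E, +0.01108 N).
Azimuth = atan2(E, N) = atan2(+0.0007294, +0.01108) = 3.8° ≈ 004°.

004°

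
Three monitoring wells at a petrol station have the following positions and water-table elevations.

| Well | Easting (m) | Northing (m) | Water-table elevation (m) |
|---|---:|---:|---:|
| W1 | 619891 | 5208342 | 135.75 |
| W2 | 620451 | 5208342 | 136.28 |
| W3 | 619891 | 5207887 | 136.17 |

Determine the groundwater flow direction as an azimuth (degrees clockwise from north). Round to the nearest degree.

∂h/∂x = (136.28 − 135.75) / (620451 − 619891) = +0.0009464
∂h/∂y = (136.17 − 135.75) / (5207887 − 5208342) = -0.0009231
Flow direction (−∇h) has components (-0.0009464 E, +0.0009231 N).
Azimuth = atan2(E, N) = atan2(-0.0009464, +0.0009231) = 314.3° ≈ 314°.

314°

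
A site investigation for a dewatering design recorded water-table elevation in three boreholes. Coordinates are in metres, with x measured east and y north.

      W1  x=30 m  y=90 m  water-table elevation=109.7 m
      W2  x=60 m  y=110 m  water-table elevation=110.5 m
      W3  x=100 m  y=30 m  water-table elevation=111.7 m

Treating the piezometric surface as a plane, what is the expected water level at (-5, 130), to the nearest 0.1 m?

With h = a·x + b·y + c and W1 as origin, the differences give:
  30·a + 20·b = +0.8
  70·a + (-60)·b = +2.0
Eliminate b (×(-60) and ×20, subtract): -3200·a = -88.00 → a = ∂h/∂x = +0.02750
Back-substitute: b = ∂h/∂y = -0.001250.
h(-5, 130) = 109.7 + (+0.02750)·(-35) + (-0.001250)·(40) = 109.7 -0.962 -0.050 = 108.688 m.

108.7 m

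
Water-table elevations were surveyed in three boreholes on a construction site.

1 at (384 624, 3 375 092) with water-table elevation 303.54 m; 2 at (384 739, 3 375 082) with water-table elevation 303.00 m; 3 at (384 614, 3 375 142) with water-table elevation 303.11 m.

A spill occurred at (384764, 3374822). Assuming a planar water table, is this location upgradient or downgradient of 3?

Taking 1 as reference: 2−1 = (115, -10, -0.54); 3−1 = (-10, 50, -0.43).
Determinant of the coordinate differences = 115·50 − (-10)·(-10) = 5650.
∂h/∂x = [(-0.54)·50 − (-0.43)·(-10)] / 5650 = -0.005540
∂h/∂y = [115·(-0.43) − (-10)·(-0.54)] / 5650 = -0.009708
Head at (384764, 3374822) = 303.54 + (-0.005540)·(140) + (-0.009708)·(-270) = 305.39 m.
That is higher than the 303.11 m at 3, so the point is upgradient.

upgradient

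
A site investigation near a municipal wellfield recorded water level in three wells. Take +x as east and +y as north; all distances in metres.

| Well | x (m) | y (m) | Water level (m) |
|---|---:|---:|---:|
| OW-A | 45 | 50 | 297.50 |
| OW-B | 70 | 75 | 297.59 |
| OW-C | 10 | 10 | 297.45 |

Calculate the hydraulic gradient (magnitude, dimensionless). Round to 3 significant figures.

0.0242

With h = a·x + b·y + c and OW-A as origin, the differences give:
  25·a + 25·b = +0.09
  (-35)·a + (-40)·b = -0.05
Eliminate b (×(-40) and ×25, subtract): -125·a = -2.350 → a = ∂h/∂x = +0.01880
Back-substitute: b = ∂h/∂y = -0.01520.
|∇h| = √(0.01880² + -0.01520²) = 0.02418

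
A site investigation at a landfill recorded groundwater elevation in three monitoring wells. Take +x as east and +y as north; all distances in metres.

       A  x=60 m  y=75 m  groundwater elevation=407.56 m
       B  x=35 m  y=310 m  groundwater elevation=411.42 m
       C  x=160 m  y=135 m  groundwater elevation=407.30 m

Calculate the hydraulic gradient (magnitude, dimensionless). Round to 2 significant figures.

0.019

Differences from A: to B (Δx, Δy, Δh) = (-25, 235, +3.86); to C = (100, 60, -0.26).
Determinant of the coordinate differences = (-25)·60 − 100·235 = -25000.
∂h/∂x = [(+3.86)·60 − (-0.26)·235] / -25000 = -0.01171
∂h/∂y = [(-25)·(-0.26) − 100·(+3.86)] / -25000 = +0.01518
|∇h| = √(-0.01171² + 0.01518²) = 0.01917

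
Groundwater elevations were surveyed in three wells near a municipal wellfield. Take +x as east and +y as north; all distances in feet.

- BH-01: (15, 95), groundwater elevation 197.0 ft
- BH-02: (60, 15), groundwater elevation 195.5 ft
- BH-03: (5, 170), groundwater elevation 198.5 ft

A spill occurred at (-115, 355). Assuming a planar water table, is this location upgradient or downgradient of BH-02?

upgradient

Three-point gradient (reference BH-01): Δ to BH-02 = (45, -80, -1.5), Δ to BH-03 = (-10, 75, +1.5).
∂h/∂x = +0.002913, ∂h/∂y = +0.02039 (det = 2575).
Head at (-115, 355) = 197.0 + (+0.002913)·(-130) + (+0.02039)·(260) = 201.92 ft.
That is higher than the 195.5 ft at BH-02, so the point is upgradient.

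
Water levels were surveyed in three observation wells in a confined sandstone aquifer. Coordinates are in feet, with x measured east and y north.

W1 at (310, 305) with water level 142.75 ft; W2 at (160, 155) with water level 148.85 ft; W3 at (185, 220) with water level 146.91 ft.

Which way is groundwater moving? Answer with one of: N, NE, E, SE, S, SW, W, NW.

Differences from W1: to W2 (Δx, Δy, Δh) = (-150, -150, +6.10); to W3 = (-125, -85, +4.16).
Determinant of the coordinate differences = (-150)·(-85) − (-125)·(-150) = -6000.
∂h/∂x = [(+6.10)·(-85) − (+4.16)·(-150)] / -6000 = -0.01758
∂h/∂y = [(-150)·(+4.16) − (-125)·(+6.10)] / -6000 = -0.02308
Flow = −∇h = (+0.01758 east, +0.02308 north), which points northeast.

NE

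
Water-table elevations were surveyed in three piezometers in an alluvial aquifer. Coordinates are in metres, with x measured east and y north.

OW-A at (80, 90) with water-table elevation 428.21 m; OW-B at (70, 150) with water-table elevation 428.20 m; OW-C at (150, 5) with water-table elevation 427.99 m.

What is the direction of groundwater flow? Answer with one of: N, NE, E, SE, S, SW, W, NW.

Differences from OW-A: to OW-B (Δx, Δy, Δh) = (-10, 60, -0.01); to OW-C = (70, -85, -0.22).
Determinant of the coordinate differences = (-10)·(-85) − 70·60 = -3350.
∂h/∂x = [(-0.01)·(-85) − (-0.22)·60] / -3350 = -0.004194
∂h/∂y = [(-10)·(-0.22) − 70·(-0.01)] / -3350 = -0.0008657
Flow = −∇h = (+0.004194 east, +0.0008657 north), which points east.

E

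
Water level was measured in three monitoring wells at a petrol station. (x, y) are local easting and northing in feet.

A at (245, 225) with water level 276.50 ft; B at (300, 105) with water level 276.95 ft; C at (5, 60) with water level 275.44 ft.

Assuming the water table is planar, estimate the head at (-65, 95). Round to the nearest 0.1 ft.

Three-point gradient (reference A): Δ to B = (55, -120, +0.45), Δ to C = (-240, -165, -1.06).
∂h/∂x = +0.005319, ∂h/∂y = -0.001312 (det = -37875).
h(-65, 95) = 276.50 + (+0.005319)·(-310) + (-0.001312)·(-130) = 276.50 -1.649 +0.171 = 275.022 ft.

275.0 ft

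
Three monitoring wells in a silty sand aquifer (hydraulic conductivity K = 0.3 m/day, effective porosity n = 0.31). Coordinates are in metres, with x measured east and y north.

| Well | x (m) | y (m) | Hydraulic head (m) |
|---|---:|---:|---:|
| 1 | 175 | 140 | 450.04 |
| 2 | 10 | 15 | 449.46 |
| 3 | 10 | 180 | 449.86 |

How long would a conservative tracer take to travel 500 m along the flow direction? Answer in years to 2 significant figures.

With h = a·x + b·y + c and 1 as origin, the differences give:
  (-165)·a + (-125)·b = -0.58
  (-165)·a + 40·b = -0.18
Eliminate b (×40 and ×(-125), subtract): -27225·a = -45.700 → a = ∂h/∂x = +0.001679
Back-substitute: b = ∂h/∂y = +0.002424.
|∇h| = √(0.001679² + 0.002424²) = 0.002949
Seepage velocity v = K·i/n = 0.3 × 0.002949 / 0.31 = 0.002854 m/day.
t = 500 / 0.002854 = 1.752e+05 days = 480 years.

480 years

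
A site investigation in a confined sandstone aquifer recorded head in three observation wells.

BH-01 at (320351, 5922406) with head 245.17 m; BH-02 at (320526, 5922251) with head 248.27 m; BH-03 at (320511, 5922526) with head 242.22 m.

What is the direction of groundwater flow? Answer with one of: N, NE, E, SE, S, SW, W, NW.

N

Differences from BH-01: to BH-02 (Δx, Δy, Δh) = (175, -155, +3.10); to BH-03 = (160, 120, -2.95).
Solve a·Δx + b·Δy = Δh: det = 175·120 − 160·(-155) = 45800.
∂h/∂x = [(+3.10)·120 − (-2.95)·(-155)] / 45800 = -0.001861
∂h/∂y = [175·(-2.95) − 160·(+3.10)] / 45800 = -0.02210
Flow = −∇h = (+0.001861 east, +0.02210 north), which points north.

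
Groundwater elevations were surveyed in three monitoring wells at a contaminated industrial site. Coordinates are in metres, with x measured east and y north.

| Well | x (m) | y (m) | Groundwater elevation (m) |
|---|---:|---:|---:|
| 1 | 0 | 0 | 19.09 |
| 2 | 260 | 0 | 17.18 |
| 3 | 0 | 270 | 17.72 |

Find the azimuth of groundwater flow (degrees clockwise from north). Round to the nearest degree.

∂h/∂x = (17.18 − 19.09) / (260 − 0) = -0.007346
∂h/∂y = (17.72 − 19.09) / (270 − 0) = -0.005074
Flow direction (−∇h) has components (+0.007346 E, +0.005074 N).
Azimuth = atan2(E, N) = atan2(+0.007346, +0.005074) = 55.4° ≈ 055°.

055°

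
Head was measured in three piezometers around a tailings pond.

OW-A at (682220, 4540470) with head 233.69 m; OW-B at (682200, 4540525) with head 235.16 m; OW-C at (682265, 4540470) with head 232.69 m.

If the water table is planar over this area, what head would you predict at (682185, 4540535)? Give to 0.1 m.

235.7 m

With h = a·x + b·y + c and OW-A as origin, the differences give:
  (-20)·a + 55·b = +1.47
  45·a + 0·b = -1.00
Eliminate b (×0 and ×55, subtract): -2475·a = 55.000 → a = ∂h/∂x = -0.02222
Back-substitute: b = ∂h/∂y = +0.01865.
h(682185, 4540535) = 233.69 + (-0.02222)·(-35) + (+0.01865)·(65) = 233.69 +0.778 +1.212 = 235.680 m.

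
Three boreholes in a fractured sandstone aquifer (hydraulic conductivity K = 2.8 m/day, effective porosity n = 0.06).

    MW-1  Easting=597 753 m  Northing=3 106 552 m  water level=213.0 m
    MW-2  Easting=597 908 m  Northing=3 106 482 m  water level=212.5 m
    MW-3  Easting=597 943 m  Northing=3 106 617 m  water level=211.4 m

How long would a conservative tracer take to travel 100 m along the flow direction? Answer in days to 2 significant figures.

240 days

Taking MW-1 as reference: MW-2−MW-1 = (155, -70, -0.5); MW-3−MW-1 = (190, 65, -1.6).
Determinant of the coordinate differences = 155·65 − 190·(-70) = 23375.
∂h/∂x = [(-0.5)·65 − (-1.6)·(-70)] / 23375 = -0.006182
∂h/∂y = [155·(-1.6) − 190·(-0.5)] / 23375 = -0.006545
|∇h| = √(-0.006182² + -0.006545²) = 0.009003
Seepage velocity v = K·i/n = 2.8 × 0.009003 / 0.06 = 0.4201 m/day.
t = 100 / 0.4201 = 238 days.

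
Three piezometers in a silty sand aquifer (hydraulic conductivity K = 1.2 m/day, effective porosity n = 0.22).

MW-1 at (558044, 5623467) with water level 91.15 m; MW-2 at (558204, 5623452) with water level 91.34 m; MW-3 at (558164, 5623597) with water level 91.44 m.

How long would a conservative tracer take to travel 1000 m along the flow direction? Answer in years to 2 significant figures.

Three-point gradient (reference MW-1): Δ to MW-2 = (160, -15, +0.19), Δ to MW-3 = (120, 130, +0.29).
∂h/∂x = +0.001285, ∂h/∂y = +0.001044 (det = 22600).
|∇h| = √(0.001285² + 0.001044²) = 0.001656
Seepage velocity v = K·i/n = 1.2 × 0.001656 / 0.22 = 0.009033 m/day.
t = 1000 / 0.009033 = 1.107e+05 days = 303 years.

300 years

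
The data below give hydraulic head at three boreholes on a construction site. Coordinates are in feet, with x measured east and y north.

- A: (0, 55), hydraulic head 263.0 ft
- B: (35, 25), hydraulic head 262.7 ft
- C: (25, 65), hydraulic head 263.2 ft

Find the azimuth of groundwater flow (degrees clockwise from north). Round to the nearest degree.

192°

With h = a·x + b·y + c and A as origin, the differences give:
  35·a + (-30)·b = -0.3
  25·a + 10·b = +0.2
Eliminate b (×10 and ×(-30), subtract): 1100·a = 3.00 → a = ∂h/∂x = +0.002727
Back-substitute: b = ∂h/∂y = +0.01318.
Flow direction (−∇h) has components (-0.002727 E, -0.01318 N).
Azimuth = atan2(E, N) = atan2(-0.002727, -0.01318) = 191.7° ≈ 192°.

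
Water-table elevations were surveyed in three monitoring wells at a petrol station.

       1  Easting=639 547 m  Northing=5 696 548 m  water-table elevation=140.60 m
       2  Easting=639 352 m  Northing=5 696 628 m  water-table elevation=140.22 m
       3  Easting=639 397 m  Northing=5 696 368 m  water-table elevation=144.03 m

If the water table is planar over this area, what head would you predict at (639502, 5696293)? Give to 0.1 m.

144.7 m

Differences from 1: to 2 (Δx, Δy, Δh) = (-195, 80, -0.38); to 3 = (-150, -180, +3.43).
Determinant of the coordinate differences = (-195)·(-180) − (-150)·80 = 47100.
∂h/∂x = [(-0.38)·(-180) − (+3.43)·80] / 47100 = -0.004374
∂h/∂y = [(-195)·(+3.43) − (-150)·(-0.38)] / 47100 = -0.01541
h(639502, 5696293) = 140.60 + (-0.004374)·(-45) + (-0.01541)·(-255) = 140.60 +0.197 +3.930 = 144.727 m.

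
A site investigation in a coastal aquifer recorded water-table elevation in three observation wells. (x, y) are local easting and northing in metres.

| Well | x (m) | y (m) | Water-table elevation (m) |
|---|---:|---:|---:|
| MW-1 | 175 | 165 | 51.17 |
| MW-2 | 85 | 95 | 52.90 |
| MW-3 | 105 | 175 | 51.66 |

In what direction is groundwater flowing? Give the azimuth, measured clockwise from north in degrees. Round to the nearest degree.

034°

Three-point gradient (reference MW-1): Δ to MW-2 = (-90, -70, +1.73), Δ to MW-3 = (-70, 10, +0.49).
∂h/∂x = -0.008897, ∂h/∂y = -0.01328 (det = -5800).
Flow direction (−∇h) has components (+0.008897 E, +0.01328 N).
Azimuth = atan2(E, N) = atan2(+0.008897, +0.01328) = 33.8° ≈ 034°.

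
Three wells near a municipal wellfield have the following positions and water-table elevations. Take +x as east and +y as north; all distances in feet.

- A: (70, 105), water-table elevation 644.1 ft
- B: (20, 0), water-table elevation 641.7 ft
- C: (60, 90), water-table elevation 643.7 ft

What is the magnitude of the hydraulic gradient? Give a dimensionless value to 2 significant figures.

With h = a·x + b·y + c and A as origin, the differences give:
  (-50)·a + (-105)·b = -2.4
  (-10)·a + (-15)·b = -0.4
Eliminate b (×(-15) and ×(-105), subtract): -300·a = -6.00 → a = ∂h/∂x = +0.02000
Back-substitute: b = ∂h/∂y = +0.01333.
|∇h| = √(0.02000² + 0.01333²) = 0.02404

0.024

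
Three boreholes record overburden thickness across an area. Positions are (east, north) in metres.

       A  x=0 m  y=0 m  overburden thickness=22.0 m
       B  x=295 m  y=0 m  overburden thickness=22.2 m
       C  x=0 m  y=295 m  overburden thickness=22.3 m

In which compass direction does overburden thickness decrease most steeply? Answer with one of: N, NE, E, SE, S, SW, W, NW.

SW

∂d/∂x = (22.2 − 22.0) / (295 − 0) = +0.0006780
∂d/∂y = (22.3 − 22.0) / (295 − 0) = +0.001017
Steepest decrease is along −∇f = (-0.0006780 E, -0.001017 N) → southwest.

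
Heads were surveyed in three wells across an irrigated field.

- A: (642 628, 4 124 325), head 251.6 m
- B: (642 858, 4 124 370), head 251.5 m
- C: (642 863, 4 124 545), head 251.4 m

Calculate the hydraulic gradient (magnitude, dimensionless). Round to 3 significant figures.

Differences from A: to B (Δx, Δy, Δh) = (230, 45, -0.1); to C = (235, 220, -0.2).
Solve a·Δx + b·Δy = Δh: det = 230·220 − 235·45 = 40025.
∂h/∂x = [(-0.1)·220 − (-0.2)·45] / 40025 = -0.0003248
∂h/∂y = [230·(-0.2) − 235·(-0.1)] / 40025 = -0.0005621
|∇h| = √(-0.0003248² + -0.0005621²) = 0.0006492

0.000649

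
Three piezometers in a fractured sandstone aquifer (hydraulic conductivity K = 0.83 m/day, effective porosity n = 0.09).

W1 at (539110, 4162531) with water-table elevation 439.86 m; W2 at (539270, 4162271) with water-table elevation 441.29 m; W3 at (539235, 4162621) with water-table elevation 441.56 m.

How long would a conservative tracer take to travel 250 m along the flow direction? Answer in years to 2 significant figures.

6.0 years

Differences from W1: to W2 (Δx, Δy, Δh) = (160, -260, +1.43); to W3 = (125, 90, +1.70).
Solve a·Δx + b·Δy = Δh: det = 160·90 − 125·(-260) = 46900.
∂h/∂x = [(+1.43)·90 − (+1.70)·(-260)] / 46900 = +0.01217
∂h/∂y = [160·(+1.70) − 125·(+1.43)] / 46900 = +0.001988
|∇h| = √(0.01217² + 0.001988²) = 0.01233
Seepage velocity v = K·i/n = 0.83 × 0.01233 / 0.09 = 0.1137 m/day.
t = 250 / 0.1137 = 2199 days = 6.02 years.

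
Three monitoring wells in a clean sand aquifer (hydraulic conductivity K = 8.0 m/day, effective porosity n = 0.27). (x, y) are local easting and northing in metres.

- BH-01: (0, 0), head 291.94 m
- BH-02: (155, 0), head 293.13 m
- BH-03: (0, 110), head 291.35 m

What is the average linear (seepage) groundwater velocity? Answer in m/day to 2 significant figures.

∂h/∂x = (293.13 − 291.94) / (155 − 0) = +0.007677
∂h/∂y = (291.35 − 291.94) / (110 − 0) = -0.005364
|∇h| = √(0.007677² + -0.005364²) = 0.009365
Seepage velocity v = K·i/n = 8.0 × 0.009365 / 0.27 = 0.2775 m/day.

0.28 m/day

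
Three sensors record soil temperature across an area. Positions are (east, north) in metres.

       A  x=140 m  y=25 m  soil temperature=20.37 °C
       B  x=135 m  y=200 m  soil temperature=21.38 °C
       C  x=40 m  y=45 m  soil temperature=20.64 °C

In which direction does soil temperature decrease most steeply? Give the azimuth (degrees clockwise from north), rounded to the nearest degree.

165°

With T = a·x + b·y + c and A as origin, the differences give:
  (-5)·a + 175·b = +1.01
  (-100)·a + 20·b = +0.27
Eliminate b (×20 and ×175, subtract): 17400·a = -27.050 → a = ∂T/∂x = -0.001555
Back-substitute: b = ∂T/∂y = +0.005727.
Steepest decrease is along −∇f: components (+0.001555 E, -0.005727 N).
Azimuth = atan2(+0.001555, -0.005727) = 164.8° ≈ 165°.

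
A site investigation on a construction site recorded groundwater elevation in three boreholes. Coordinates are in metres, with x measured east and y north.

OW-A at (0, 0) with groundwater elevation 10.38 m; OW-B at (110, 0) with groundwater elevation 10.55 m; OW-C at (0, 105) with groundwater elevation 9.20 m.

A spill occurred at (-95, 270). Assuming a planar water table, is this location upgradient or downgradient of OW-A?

∂h/∂x = (10.55 − 10.38) / (110 − 0) = +0.001545
∂h/∂y = (9.20 − 10.38) / (105 − 0) = -0.01124
Head at (-95, 270) = 10.38 + (+0.001545)·(-95) + (-0.01124)·(270) = 7.20 m.
That is lower than the 10.38 m at OW-A, so the point is downgradient.

downgradient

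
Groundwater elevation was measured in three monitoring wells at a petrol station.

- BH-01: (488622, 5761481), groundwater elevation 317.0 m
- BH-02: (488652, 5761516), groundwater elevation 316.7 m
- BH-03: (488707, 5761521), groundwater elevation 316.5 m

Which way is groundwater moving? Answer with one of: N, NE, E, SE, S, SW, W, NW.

NE

With h = a·x + b·y + c and BH-01 as origin, the differences give:
  30·a + 35·b = -0.3
  85·a + 40·b = -0.5
Eliminate b (×40 and ×35, subtract): -1775·a = 5.50 → a = ∂h/∂x = -0.003099
Back-substitute: b = ∂h/∂y = -0.005915.
Flow = −∇h = (+0.003099 east, +0.005915 north), which points northeast.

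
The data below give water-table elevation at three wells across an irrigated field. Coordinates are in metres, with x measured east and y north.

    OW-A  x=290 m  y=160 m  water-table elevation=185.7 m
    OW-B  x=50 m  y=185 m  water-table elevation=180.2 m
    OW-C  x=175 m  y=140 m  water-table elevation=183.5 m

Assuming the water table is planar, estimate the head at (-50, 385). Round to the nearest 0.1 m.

175.3 m

Three-point gradient (reference OW-A): Δ to OW-B = (-240, 25, -5.5), Δ to OW-C = (-115, -20, -2.2).
∂h/∂x = +0.02150, ∂h/∂y = -0.01362 (det = 7675).
h(-50, 385) = 185.7 + (+0.02150)·(-340) + (-0.01362)·(225) = 185.7 -7.309 -3.064 = 175.327 m.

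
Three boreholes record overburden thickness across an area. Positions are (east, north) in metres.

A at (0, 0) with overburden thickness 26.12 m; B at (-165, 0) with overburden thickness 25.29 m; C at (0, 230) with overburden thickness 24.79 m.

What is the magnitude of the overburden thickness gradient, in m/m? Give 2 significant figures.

∂d/∂x = (25.29 − 26.12) / (-165 − 0) = +0.005030
∂d/∂y = (24.79 − 26.12) / (230 − 0) = -0.005783
|∇f| = √(0.005030² + -0.005783²) = 0.007664 m/m

0.0077 m/m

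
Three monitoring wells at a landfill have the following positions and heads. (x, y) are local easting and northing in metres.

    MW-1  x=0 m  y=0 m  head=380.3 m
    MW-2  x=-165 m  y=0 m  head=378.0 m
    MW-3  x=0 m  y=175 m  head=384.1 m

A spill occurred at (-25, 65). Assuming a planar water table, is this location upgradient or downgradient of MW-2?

upgradient

∂h/∂x = (378.0 − 380.3) / (-165 − 0) = +0.01394
∂h/∂y = (384.1 − 380.3) / (175 − 0) = +0.02171
Head at (-25, 65) = 380.3 + (+0.01394)·(-25) + (+0.02171)·(65) = 381.36 m.
That is higher than the 378.0 m at MW-2, so the point is upgradient.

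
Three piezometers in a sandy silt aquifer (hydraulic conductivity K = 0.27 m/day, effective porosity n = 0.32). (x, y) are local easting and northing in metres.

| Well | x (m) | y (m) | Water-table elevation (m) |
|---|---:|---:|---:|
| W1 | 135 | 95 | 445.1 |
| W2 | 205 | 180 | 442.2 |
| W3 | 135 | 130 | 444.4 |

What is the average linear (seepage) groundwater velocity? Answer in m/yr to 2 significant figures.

8.1 m/yr

With h = a·x + b·y + c and W1 as origin, the differences give:
  70·a + 85·b = -2.9
  0·a + 35·b = -0.7
Eliminate b (×35 and ×85, subtract): 2450·a = -42.00 → a = ∂h/∂x = -0.01714
Back-substitute: b = ∂h/∂y = -0.02000.
|∇h| = √(-0.01714² + -0.02000²) = 0.02634
Seepage velocity v = K·i/n = 0.27 × 0.02634 / 0.32 = 0.02222 m/day = 8.116 m/yr.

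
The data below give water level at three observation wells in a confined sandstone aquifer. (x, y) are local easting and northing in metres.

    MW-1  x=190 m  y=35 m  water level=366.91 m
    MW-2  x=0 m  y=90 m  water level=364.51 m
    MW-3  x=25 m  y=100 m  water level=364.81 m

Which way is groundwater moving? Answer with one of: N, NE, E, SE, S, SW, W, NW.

W

Differences from MW-1: to MW-2 (Δx, Δy, Δh) = (-190, 55, -2.40); to MW-3 = (-165, 65, -2.10).
Determinant of the coordinate differences = (-190)·65 − (-165)·55 = -3275.
∂h/∂x = [(-2.40)·65 − (-2.10)·55] / -3275 = +0.01237
∂h/∂y = [(-190)·(-2.10) − (-165)·(-2.40)] / -3275 = -0.0009160
Flow = −∇h = (-0.01237 east, +0.0009160 north), which points west.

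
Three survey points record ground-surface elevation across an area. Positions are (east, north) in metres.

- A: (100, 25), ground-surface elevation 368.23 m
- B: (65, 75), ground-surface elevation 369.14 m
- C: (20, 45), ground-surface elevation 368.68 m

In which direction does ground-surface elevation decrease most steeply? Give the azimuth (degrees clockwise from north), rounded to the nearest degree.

176°

Differences from A: to B (Δx, Δy, Δh) = (-35, 50, +0.91); to C = (-80, 20, +0.45).
Solve a·Δx + b·Δy = Δz: det = (-35)·20 − (-80)·50 = 3300.
∂z/∂x = [(+0.91)·20 − (+0.45)·50] / 3300 = -0.001303
∂z/∂y = [(-35)·(+0.45) − (-80)·(+0.91)] / 3300 = +0.01729
Steepest decrease is along −∇f: components (+0.001303 E, -0.01729 N).
Azimuth = atan2(+0.001303, -0.01729) = 175.7° ≈ 176°.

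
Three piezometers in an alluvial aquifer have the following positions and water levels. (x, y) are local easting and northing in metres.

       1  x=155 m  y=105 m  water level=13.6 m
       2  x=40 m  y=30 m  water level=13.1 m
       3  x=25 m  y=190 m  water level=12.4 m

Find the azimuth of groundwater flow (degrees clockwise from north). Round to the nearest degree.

Taking 1 as reference: 2−1 = (-115, -75, -0.5); 3−1 = (-130, 85, -1.2).
Determinant of the coordinate differences = (-115)·85 − (-130)·(-75) = -19525.
∂h/∂x = [(-0.5)·85 − (-1.2)·(-75)] / -19525 = +0.006786
∂h/∂y = [(-115)·(-1.2) − (-130)·(-0.5)] / -19525 = -0.003739
Flow direction (−∇h) has components (-0.006786 E, +0.003739 N).
Azimuth = atan2(E, N) = atan2(-0.006786, +0.003739) = 298.9° ≈ 299°.

299°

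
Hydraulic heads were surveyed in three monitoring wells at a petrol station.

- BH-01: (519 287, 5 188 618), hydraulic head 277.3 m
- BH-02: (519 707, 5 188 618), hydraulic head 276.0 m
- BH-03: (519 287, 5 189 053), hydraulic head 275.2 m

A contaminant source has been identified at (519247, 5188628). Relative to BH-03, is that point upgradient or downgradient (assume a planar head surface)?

∂h/∂x = (276.0 − 277.3) / (519707 − 519287) = -0.003095
∂h/∂y = (275.2 − 277.3) / (5189053 − 5188618) = -0.004828
Head at (519247, 5188628) = 277.3 + (-0.003095)·(-40) + (-0.004828)·(10) = 277.38 m.
That is higher than the 275.2 m at BH-03, so the point is upgradient.

upgradient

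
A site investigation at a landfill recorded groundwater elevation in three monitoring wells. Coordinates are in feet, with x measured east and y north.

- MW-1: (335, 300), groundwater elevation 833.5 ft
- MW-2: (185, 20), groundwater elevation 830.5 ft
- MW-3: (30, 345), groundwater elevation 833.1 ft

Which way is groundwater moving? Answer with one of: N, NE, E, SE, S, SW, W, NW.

Differences from MW-1: to MW-2 (Δx, Δy, Δh) = (-150, -280, -3.0); to MW-3 = (-305, 45, -0.4).
Solve a·Δx + b·Δy = Δh: det = (-150)·45 − (-305)·(-280) = -92150.
∂h/∂x = [(-3.0)·45 − (-0.4)·(-280)] / -92150 = +0.002680
∂h/∂y = [(-150)·(-0.4) − (-305)·(-3.0)] / -92150 = +0.009278
Flow = −∇h = (-0.002680 east, -0.009278 north), which points south.

S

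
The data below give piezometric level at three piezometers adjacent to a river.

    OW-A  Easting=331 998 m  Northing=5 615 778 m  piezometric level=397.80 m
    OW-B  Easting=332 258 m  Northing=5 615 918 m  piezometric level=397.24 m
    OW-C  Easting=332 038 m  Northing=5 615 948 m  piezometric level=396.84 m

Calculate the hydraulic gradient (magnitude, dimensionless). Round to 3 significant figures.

Taking OW-A as reference: OW-B−OW-A = (260, 140, -0.56); OW-C−OW-A = (40, 170, -0.96).
Solve a·Δx + b·Δy = Δh: det = 260·170 − 40·140 = 38600.
∂h/∂x = [(-0.56)·170 − (-0.96)·140] / 38600 = +0.001016
∂h/∂y = [260·(-0.96) − 40·(-0.56)] / 38600 = -0.005886
|∇h| = √(0.001016² + -0.005886²) = 0.005973

0.00597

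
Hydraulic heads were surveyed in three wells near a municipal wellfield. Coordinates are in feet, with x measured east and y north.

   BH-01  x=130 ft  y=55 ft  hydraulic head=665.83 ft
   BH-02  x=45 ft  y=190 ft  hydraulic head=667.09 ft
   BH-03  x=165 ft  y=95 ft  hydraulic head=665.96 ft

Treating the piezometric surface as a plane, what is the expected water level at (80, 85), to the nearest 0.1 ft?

Taking BH-01 as reference: BH-02−BH-01 = (-85, 135, +1.26); BH-03−BH-01 = (35, 40, +0.13).
Solve a·Δx + b·Δy = Δh: det = (-85)·40 − 35·135 = -8125.
∂h/∂x = [(+1.26)·40 − (+0.13)·135] / -8125 = -0.004043
∂h/∂y = [(-85)·(+0.13) − 35·(+1.26)] / -8125 = +0.006788
h(80, 85) = 665.83 + (-0.004043)·(-50) + (+0.006788)·(30) = 665.83 +0.202 +0.204 = 666.236 ft.

666.2 ft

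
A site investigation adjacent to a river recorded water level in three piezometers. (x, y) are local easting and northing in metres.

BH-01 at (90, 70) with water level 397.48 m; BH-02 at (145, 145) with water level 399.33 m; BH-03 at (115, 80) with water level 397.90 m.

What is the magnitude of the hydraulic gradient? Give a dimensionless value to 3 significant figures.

Differences from BH-01: to BH-02 (Δx, Δy, Δh) = (55, 75, +1.85); to BH-03 = (25, 10, +0.42).
Determinant of the coordinate differences = 55·10 − 25·75 = -1325.
∂h/∂x = [(+1.85)·10 − (+0.42)·75] / -1325 = +0.009811
∂h/∂y = [55·(+0.42) − 25·(+1.85)] / -1325 = +0.01747
|∇h| = √(0.009811² + 0.01747²) = 0.02004

0.0200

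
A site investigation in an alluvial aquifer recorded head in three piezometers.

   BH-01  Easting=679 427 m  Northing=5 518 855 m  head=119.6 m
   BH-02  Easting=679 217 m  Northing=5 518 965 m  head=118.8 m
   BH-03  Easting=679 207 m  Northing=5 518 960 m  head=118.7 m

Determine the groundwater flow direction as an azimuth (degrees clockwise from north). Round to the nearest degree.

Three-point gradient (reference BH-01): Δ to BH-02 = (-210, 110, -0.8), Δ to BH-03 = (-220, 105, -0.9).
∂h/∂x = +0.006977, ∂h/∂y = +0.006047 (det = 2150).
Flow direction (−∇h) has components (-0.006977 E, -0.006047 N).
Azimuth = atan2(E, N) = atan2(-0.006977, -0.006047) = 229.1° ≈ 229°.

229°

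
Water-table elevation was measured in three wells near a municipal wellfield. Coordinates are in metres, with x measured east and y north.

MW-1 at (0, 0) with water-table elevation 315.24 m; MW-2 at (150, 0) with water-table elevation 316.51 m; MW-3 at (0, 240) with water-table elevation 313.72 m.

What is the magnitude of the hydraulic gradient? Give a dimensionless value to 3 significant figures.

∂h/∂x = (316.51 − 315.24) / (150 − 0) = +0.008467
∂h/∂y = (313.72 − 315.24) / (240 − 0) = -0.006333
|∇h| = √(0.008467² + -0.006333²) = 0.01057

0.0106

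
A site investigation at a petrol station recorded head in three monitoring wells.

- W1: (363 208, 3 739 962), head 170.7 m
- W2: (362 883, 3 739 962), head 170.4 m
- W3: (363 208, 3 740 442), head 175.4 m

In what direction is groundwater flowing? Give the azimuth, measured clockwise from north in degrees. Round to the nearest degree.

∂h/∂x = (170.4 − 170.7) / (362883 − 363208) = +0.0009231
∂h/∂y = (175.4 − 170.7) / (3740442 − 3739962) = +0.009792
Flow direction (−∇h) has components (-0.0009231 E, -0.009792 N).
Azimuth = atan2(E, N) = atan2(-0.0009231, -0.009792) = 185.4° ≈ 185°.

185°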